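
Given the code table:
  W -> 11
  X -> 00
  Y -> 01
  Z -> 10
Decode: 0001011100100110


Decoding:
00 -> X
01 -> Y
01 -> Y
11 -> W
00 -> X
10 -> Z
01 -> Y
10 -> Z


Result: XYYWXZYZ


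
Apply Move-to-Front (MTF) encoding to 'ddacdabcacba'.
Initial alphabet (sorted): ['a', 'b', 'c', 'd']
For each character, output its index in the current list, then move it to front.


MTF encoding:
'd': index 3 in ['a', 'b', 'c', 'd'] -> ['d', 'a', 'b', 'c']
'd': index 0 in ['d', 'a', 'b', 'c'] -> ['d', 'a', 'b', 'c']
'a': index 1 in ['d', 'a', 'b', 'c'] -> ['a', 'd', 'b', 'c']
'c': index 3 in ['a', 'd', 'b', 'c'] -> ['c', 'a', 'd', 'b']
'd': index 2 in ['c', 'a', 'd', 'b'] -> ['d', 'c', 'a', 'b']
'a': index 2 in ['d', 'c', 'a', 'b'] -> ['a', 'd', 'c', 'b']
'b': index 3 in ['a', 'd', 'c', 'b'] -> ['b', 'a', 'd', 'c']
'c': index 3 in ['b', 'a', 'd', 'c'] -> ['c', 'b', 'a', 'd']
'a': index 2 in ['c', 'b', 'a', 'd'] -> ['a', 'c', 'b', 'd']
'c': index 1 in ['a', 'c', 'b', 'd'] -> ['c', 'a', 'b', 'd']
'b': index 2 in ['c', 'a', 'b', 'd'] -> ['b', 'c', 'a', 'd']
'a': index 2 in ['b', 'c', 'a', 'd'] -> ['a', 'b', 'c', 'd']


Output: [3, 0, 1, 3, 2, 2, 3, 3, 2, 1, 2, 2]


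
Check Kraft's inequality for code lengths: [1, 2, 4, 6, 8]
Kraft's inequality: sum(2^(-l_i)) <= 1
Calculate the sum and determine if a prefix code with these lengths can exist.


Sum = 2^(-1) + 2^(-2) + 2^(-4) + 2^(-6) + 2^(-8)
    = 0.5 + 0.25 + 0.0625 + 0.015625 + 0.00390625
    = 213/256 = 0.83203125
Since 0.83203125 <= 1, Kraft's inequality IS satisfied.
A prefix code with these lengths CAN exist.

Kraft sum = 0.83203125. Satisfied.


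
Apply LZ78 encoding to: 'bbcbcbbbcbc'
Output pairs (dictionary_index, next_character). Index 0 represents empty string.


LZ78 encoding steps:
Dictionary: {0: ''}
Step 1: w='' (idx 0), next='b' -> output (0, 'b'), add 'b' as idx 1
Step 2: w='b' (idx 1), next='c' -> output (1, 'c'), add 'bc' as idx 2
Step 3: w='bc' (idx 2), next='b' -> output (2, 'b'), add 'bcb' as idx 3
Step 4: w='b' (idx 1), next='b' -> output (1, 'b'), add 'bb' as idx 4
Step 5: w='' (idx 0), next='c' -> output (0, 'c'), add 'c' as idx 5
Step 6: w='bc' (idx 2), end of input -> output (2, '')


Encoded: [(0, 'b'), (1, 'c'), (2, 'b'), (1, 'b'), (0, 'c'), (2, '')]


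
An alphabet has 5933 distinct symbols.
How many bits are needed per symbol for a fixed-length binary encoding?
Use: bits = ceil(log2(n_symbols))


log2(5933) = 12.5345
Bracket: 2^12 = 4096 < 5933 <= 2^13 = 8192
So ceil(log2(5933)) = 13

bits = ceil(log2(5933)) = ceil(12.5345) = 13 bits


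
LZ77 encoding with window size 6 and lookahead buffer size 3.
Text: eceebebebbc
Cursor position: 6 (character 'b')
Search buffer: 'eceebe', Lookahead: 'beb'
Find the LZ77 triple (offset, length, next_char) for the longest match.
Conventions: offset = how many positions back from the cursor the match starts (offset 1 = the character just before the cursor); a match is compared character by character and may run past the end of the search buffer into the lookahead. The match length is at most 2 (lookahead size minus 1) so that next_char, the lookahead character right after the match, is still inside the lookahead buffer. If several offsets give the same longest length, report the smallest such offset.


Try each offset into the search buffer:
  offset=1 (pos 5, char 'e'): match length 0
  offset=2 (pos 4, char 'b'): match length 2
  offset=3 (pos 3, char 'e'): match length 0
  offset=4 (pos 2, char 'e'): match length 0
  offset=5 (pos 1, char 'c'): match length 0
  offset=6 (pos 0, char 'e'): match length 0
Longest match has length 2 at offset 2.
next_char = character at position 6 + 2 = 8 -> 'b'

Best match: offset=2, length=2 (matching 'be' starting at position 4)
LZ77 triple: (2, 2, 'b')


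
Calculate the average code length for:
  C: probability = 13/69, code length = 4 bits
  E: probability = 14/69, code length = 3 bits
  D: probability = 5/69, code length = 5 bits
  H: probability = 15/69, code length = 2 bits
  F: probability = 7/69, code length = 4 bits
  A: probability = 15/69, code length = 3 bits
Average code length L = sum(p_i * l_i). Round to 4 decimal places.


Weighted contributions p_i * l_i:
  C: (13/69) * 4 = 52/69
  E: (14/69) * 3 = 42/69
  D: (5/69) * 5 = 25/69
  H: (15/69) * 2 = 30/69
  F: (7/69) * 4 = 28/69
  A: (15/69) * 3 = 45/69
Sum = (52 + 42 + 25 + 30 + 28 + 45)/69 = 222/69

L = 222/69 = 3.2174 bits/symbol


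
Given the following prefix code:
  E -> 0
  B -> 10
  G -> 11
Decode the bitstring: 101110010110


Decoding step by step:
Bits 10 -> B
Bits 11 -> G
Bits 10 -> B
Bits 0 -> E
Bits 10 -> B
Bits 11 -> G
Bits 0 -> E


Decoded message: BGBEBGE


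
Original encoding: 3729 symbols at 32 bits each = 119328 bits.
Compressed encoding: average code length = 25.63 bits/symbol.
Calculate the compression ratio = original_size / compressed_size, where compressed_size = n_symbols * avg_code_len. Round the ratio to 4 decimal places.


original_size = n_symbols * orig_bits = 3729 * 32 = 119328 bits
compressed_size = n_symbols * avg_code_len = 3729 * 25.63 = 95574.27 bits
ratio = original_size / compressed_size = 119328 / 95574.27 = 1.2485

Compression ratio = 1.2485


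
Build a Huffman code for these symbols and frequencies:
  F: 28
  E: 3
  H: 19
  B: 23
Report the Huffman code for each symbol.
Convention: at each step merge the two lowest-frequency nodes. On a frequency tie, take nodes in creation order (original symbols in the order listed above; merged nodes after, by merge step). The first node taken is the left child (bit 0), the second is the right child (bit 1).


Huffman tree construction:
Step 1: Merge E(3) + H(19) = 22
Step 2: Merge (E+H)(22) + B(23) = 45
Step 3: Merge F(28) + ((E+H)+B)(45) = 73
Read each symbol's code off the tree from the root (left child = 0, right child = 1).

Codes:
  F: 0 (length 1)
  E: 100 (length 3)
  H: 101 (length 3)
  B: 11 (length 2)
Average code length: 140/73 = 1.9178 bits/symbol


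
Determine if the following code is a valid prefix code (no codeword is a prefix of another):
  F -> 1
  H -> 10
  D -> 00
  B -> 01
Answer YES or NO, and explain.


Checking each pair (does one codeword prefix another?):
  F='1' vs H='10': prefix -- VIOLATION

NO -- this is NOT a valid prefix code. F (1) is a prefix of H (10).


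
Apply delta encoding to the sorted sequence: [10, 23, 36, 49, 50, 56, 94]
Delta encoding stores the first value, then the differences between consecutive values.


First value: 10
Deltas:
  23 - 10 = 13
  36 - 23 = 13
  49 - 36 = 13
  50 - 49 = 1
  56 - 50 = 6
  94 - 56 = 38


Delta encoded: [10, 13, 13, 13, 1, 6, 38]


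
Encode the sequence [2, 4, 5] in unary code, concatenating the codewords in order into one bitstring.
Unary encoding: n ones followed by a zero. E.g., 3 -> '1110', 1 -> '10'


Encode each number as n ones followed by a terminating 0:
  2 -> 110 (3 bits)
  4 -> 11110 (5 bits)
  5 -> 111110 (6 bits)
Total length = 3 + 5 + 6 = 14 bits.

Unary([2, 4, 5]) = 11011110111110 (14 bits)


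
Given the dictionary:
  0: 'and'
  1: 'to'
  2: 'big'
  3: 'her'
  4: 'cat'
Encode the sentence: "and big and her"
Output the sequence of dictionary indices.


Look up each word in the dictionary:
  'and' -> 0
  'big' -> 2
  'and' -> 0
  'her' -> 3

Encoded: [0, 2, 0, 3]


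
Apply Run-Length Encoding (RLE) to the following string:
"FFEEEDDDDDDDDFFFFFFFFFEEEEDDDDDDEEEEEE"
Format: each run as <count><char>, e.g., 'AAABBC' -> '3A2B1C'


Scanning runs left to right:
  i=0: run of 'F' x 2 -> '2F'
  i=2: run of 'E' x 3 -> '3E'
  i=5: run of 'D' x 8 -> '8D'
  i=13: run of 'F' x 9 -> '9F'
  i=22: run of 'E' x 4 -> '4E'
  i=26: run of 'D' x 6 -> '6D'
  i=32: run of 'E' x 6 -> '6E'

RLE = 2F3E8D9F4E6D6E


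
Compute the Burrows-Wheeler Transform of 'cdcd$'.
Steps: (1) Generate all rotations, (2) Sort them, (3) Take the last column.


Rotations (sorted):
  0: $cdcd -> last char: d
  1: cd$cd -> last char: d
  2: cdcd$ -> last char: $
  3: d$cdc -> last char: c
  4: dcd$c -> last char: c


BWT = dd$cc


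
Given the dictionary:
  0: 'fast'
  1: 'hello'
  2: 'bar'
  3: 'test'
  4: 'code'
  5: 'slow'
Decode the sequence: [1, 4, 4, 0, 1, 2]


Look up each index in the dictionary:
  1 -> 'hello'
  4 -> 'code'
  4 -> 'code'
  0 -> 'fast'
  1 -> 'hello'
  2 -> 'bar'

Decoded: "hello code code fast hello bar"


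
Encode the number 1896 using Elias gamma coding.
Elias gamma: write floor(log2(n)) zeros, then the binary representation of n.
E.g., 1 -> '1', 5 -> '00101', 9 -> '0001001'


num_bits = floor(log2(1896)) + 1 = 11
leading_zeros = num_bits - 1 = 10
binary(1896) = 11101101000

Elias gamma(1896) = '0000000000' + '11101101000' = 000000000011101101000 (21 bits)


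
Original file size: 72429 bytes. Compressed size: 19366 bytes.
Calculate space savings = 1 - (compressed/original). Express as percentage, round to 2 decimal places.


ratio = compressed/original = 19366/72429 = 0.267379
savings = 1 - ratio = 1 - 0.267379 = 0.732621
as a percentage: 0.732621 * 100 = 73.26%

Space savings = 1 - 19366/72429 = 73.26%


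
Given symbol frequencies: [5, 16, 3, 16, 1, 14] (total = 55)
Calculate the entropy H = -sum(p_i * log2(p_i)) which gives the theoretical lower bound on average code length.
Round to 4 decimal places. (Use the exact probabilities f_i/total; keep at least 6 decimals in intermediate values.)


Per-symbol terms -p_i * log2(p_i) with p_i = f_i/55:
  p = 5/55 = 0.090909: log2(p) = -3.459432, -p*log2(p) = 0.314494
  p = 16/55 = 0.290909: log2(p) = -1.781360, -p*log2(p) = 0.518214
  p = 3/55 = 0.054545: log2(p) = -4.196397, -p*log2(p) = 0.228894
  p = 16/55 = 0.290909: log2(p) = -1.781360, -p*log2(p) = 0.518214
  p = 1/55 = 0.018182: log2(p) = -5.781360, -p*log2(p) = 0.105116
  p = 14/55 = 0.254545: log2(p) = -1.974005, -p*log2(p) = 0.502474
H = 0.314494 + 0.518214 + 0.228894 + 0.518214 + 0.105116 + 0.502474 = 2.187406

H = 2.1874 bits/symbol


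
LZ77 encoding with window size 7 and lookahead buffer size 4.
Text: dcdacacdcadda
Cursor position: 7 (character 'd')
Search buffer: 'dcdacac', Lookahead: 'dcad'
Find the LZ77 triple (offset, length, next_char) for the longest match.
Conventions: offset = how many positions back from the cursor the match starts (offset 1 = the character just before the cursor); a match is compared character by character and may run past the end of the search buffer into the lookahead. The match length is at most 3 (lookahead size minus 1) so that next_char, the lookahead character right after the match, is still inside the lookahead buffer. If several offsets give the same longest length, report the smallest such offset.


Try each offset into the search buffer:
  offset=1 (pos 6, char 'c'): match length 0
  offset=2 (pos 5, char 'a'): match length 0
  offset=3 (pos 4, char 'c'): match length 0
  offset=4 (pos 3, char 'a'): match length 0
  offset=5 (pos 2, char 'd'): match length 1
  offset=6 (pos 1, char 'c'): match length 0
  offset=7 (pos 0, char 'd'): match length 2
Longest match has length 2 at offset 7.
next_char = character at position 7 + 2 = 9 -> 'a'

Best match: offset=7, length=2 (matching 'dc' starting at position 0)
LZ77 triple: (7, 2, 'a')


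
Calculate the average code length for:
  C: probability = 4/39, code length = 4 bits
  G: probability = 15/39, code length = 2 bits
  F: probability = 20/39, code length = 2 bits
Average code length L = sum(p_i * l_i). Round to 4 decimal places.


Weighted contributions p_i * l_i:
  C: (4/39) * 4 = 16/39
  G: (15/39) * 2 = 30/39
  F: (20/39) * 2 = 40/39
Sum = (16 + 30 + 40)/39 = 86/39

L = 86/39 = 2.2051 bits/symbol


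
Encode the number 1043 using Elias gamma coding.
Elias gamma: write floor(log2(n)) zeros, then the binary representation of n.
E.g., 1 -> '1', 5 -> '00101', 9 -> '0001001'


num_bits = floor(log2(1043)) + 1 = 11
leading_zeros = num_bits - 1 = 10
binary(1043) = 10000010011

Elias gamma(1043) = '0000000000' + '10000010011' = 000000000010000010011 (21 bits)


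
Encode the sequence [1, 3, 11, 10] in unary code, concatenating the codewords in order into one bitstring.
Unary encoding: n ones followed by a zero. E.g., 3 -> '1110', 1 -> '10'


Encode each number as n ones followed by a terminating 0:
  1 -> 10 (2 bits)
  3 -> 1110 (4 bits)
  11 -> 111111111110 (12 bits)
  10 -> 11111111110 (11 bits)
Total length = 2 + 4 + 12 + 11 = 29 bits.

Unary([1, 3, 11, 10]) = 10111011111111111011111111110 (29 bits)


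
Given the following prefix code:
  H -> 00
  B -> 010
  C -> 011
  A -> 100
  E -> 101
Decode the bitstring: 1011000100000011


Decoding step by step:
Bits 101 -> E
Bits 100 -> A
Bits 010 -> B
Bits 00 -> H
Bits 00 -> H
Bits 011 -> C


Decoded message: EABHHC


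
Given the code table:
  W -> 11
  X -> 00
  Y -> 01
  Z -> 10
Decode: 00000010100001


Decoding:
00 -> X
00 -> X
00 -> X
10 -> Z
10 -> Z
00 -> X
01 -> Y


Result: XXXZZXY


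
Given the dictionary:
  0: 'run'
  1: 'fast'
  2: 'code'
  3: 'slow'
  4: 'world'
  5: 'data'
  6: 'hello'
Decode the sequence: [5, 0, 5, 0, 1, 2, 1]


Look up each index in the dictionary:
  5 -> 'data'
  0 -> 'run'
  5 -> 'data'
  0 -> 'run'
  1 -> 'fast'
  2 -> 'code'
  1 -> 'fast'

Decoded: "data run data run fast code fast"


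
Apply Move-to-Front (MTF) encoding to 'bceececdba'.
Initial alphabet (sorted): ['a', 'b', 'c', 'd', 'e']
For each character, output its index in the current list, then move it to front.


MTF encoding:
'b': index 1 in ['a', 'b', 'c', 'd', 'e'] -> ['b', 'a', 'c', 'd', 'e']
'c': index 2 in ['b', 'a', 'c', 'd', 'e'] -> ['c', 'b', 'a', 'd', 'e']
'e': index 4 in ['c', 'b', 'a', 'd', 'e'] -> ['e', 'c', 'b', 'a', 'd']
'e': index 0 in ['e', 'c', 'b', 'a', 'd'] -> ['e', 'c', 'b', 'a', 'd']
'c': index 1 in ['e', 'c', 'b', 'a', 'd'] -> ['c', 'e', 'b', 'a', 'd']
'e': index 1 in ['c', 'e', 'b', 'a', 'd'] -> ['e', 'c', 'b', 'a', 'd']
'c': index 1 in ['e', 'c', 'b', 'a', 'd'] -> ['c', 'e', 'b', 'a', 'd']
'd': index 4 in ['c', 'e', 'b', 'a', 'd'] -> ['d', 'c', 'e', 'b', 'a']
'b': index 3 in ['d', 'c', 'e', 'b', 'a'] -> ['b', 'd', 'c', 'e', 'a']
'a': index 4 in ['b', 'd', 'c', 'e', 'a'] -> ['a', 'b', 'd', 'c', 'e']


Output: [1, 2, 4, 0, 1, 1, 1, 4, 3, 4]


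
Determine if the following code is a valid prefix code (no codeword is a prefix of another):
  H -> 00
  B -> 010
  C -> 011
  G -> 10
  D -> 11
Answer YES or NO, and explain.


Checking each pair (does one codeword prefix another?):
  H='00' vs B='010': no prefix
  H='00' vs C='011': no prefix
  H='00' vs G='10': no prefix
  H='00' vs D='11': no prefix
  B='010' vs H='00': no prefix
  B='010' vs C='011': no prefix
  B='010' vs G='10': no prefix
  B='010' vs D='11': no prefix
  C='011' vs H='00': no prefix
  C='011' vs B='010': no prefix
  C='011' vs G='10': no prefix
  C='011' vs D='11': no prefix
  G='10' vs H='00': no prefix
  G='10' vs B='010': no prefix
  G='10' vs C='011': no prefix
  G='10' vs D='11': no prefix
  D='11' vs H='00': no prefix
  D='11' vs B='010': no prefix
  D='11' vs C='011': no prefix
  D='11' vs G='10': no prefix
No violation found over all pairs.

YES -- this is a valid prefix code. No codeword is a prefix of any other codeword.


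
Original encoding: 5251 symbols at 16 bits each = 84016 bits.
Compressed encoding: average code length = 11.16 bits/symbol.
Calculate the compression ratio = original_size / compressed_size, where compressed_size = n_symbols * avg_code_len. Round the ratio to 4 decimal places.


original_size = n_symbols * orig_bits = 5251 * 16 = 84016 bits
compressed_size = n_symbols * avg_code_len = 5251 * 11.16 = 58601.16 bits
ratio = original_size / compressed_size = 84016 / 58601.16 = 1.4337

Compression ratio = 1.4337


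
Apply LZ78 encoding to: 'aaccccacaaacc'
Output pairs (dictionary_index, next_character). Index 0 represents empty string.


LZ78 encoding steps:
Dictionary: {0: ''}
Step 1: w='' (idx 0), next='a' -> output (0, 'a'), add 'a' as idx 1
Step 2: w='a' (idx 1), next='c' -> output (1, 'c'), add 'ac' as idx 2
Step 3: w='' (idx 0), next='c' -> output (0, 'c'), add 'c' as idx 3
Step 4: w='c' (idx 3), next='c' -> output (3, 'c'), add 'cc' as idx 4
Step 5: w='ac' (idx 2), next='a' -> output (2, 'a'), add 'aca' as idx 5
Step 6: w='a' (idx 1), next='a' -> output (1, 'a'), add 'aa' as idx 6
Step 7: w='cc' (idx 4), end of input -> output (4, '')


Encoded: [(0, 'a'), (1, 'c'), (0, 'c'), (3, 'c'), (2, 'a'), (1, 'a'), (4, '')]


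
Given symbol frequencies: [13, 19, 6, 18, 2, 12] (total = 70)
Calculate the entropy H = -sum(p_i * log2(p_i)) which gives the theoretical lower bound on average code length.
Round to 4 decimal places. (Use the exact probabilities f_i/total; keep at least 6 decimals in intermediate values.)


Per-symbol terms -p_i * log2(p_i) with p_i = f_i/70:
  p = 13/70 = 0.185714: log2(p) = -2.428843, -p*log2(p) = 0.451071
  p = 19/70 = 0.271429: log2(p) = -1.881356, -p*log2(p) = 0.510654
  p = 6/70 = 0.085714: log2(p) = -3.544321, -p*log2(p) = 0.303799
  p = 18/70 = 0.257143: log2(p) = -1.959358, -p*log2(p) = 0.503835
  p = 2/70 = 0.028571: log2(p) = -5.129283, -p*log2(p) = 0.146551
  p = 12/70 = 0.171429: log2(p) = -2.544321, -p*log2(p) = 0.436169
H = 0.451071 + 0.510654 + 0.303799 + 0.503835 + 0.146551 + 0.436169 = 2.352079

H = 2.3521 bits/symbol


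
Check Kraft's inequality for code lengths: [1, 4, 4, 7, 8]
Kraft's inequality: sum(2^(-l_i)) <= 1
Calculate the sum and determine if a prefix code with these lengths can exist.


Sum = 2^(-1) + 2^(-4) + 2^(-4) + 2^(-7) + 2^(-8)
    = 0.5 + 0.0625 + 0.0625 + 0.0078125 + 0.00390625
    = 163/256 = 0.63671875
Since 0.63671875 <= 1, Kraft's inequality IS satisfied.
A prefix code with these lengths CAN exist.

Kraft sum = 0.63671875. Satisfied.


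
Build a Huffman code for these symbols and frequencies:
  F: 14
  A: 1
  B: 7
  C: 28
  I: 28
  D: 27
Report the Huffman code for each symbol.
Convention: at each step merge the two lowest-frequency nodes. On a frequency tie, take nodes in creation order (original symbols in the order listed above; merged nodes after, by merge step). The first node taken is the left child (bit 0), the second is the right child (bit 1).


Huffman tree construction:
Step 1: Merge A(1) + B(7) = 8
Step 2: Merge (A+B)(8) + F(14) = 22
Step 3: Merge ((A+B)+F)(22) + D(27) = 49
Step 4: Merge C(28) + I(28) = 56
Step 5: Merge (((A+B)+F)+D)(49) + (C+I)(56) = 105
Read each symbol's code off the tree from the root (left child = 0, right child = 1).

Codes:
  F: 001 (length 3)
  A: 0000 (length 4)
  B: 0001 (length 4)
  C: 10 (length 2)
  I: 11 (length 2)
  D: 01 (length 2)
Average code length: 240/105 = 2.2857 bits/symbol


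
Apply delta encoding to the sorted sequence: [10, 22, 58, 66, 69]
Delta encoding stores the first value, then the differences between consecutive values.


First value: 10
Deltas:
  22 - 10 = 12
  58 - 22 = 36
  66 - 58 = 8
  69 - 66 = 3


Delta encoded: [10, 12, 36, 8, 3]


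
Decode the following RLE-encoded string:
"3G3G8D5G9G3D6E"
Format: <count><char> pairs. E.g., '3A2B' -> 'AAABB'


Expanding each <count><char> pair:
  3G -> 'GGG'
  3G -> 'GGG'
  8D -> 'DDDDDDDD'
  5G -> 'GGGGG'
  9G -> 'GGGGGGGGG'
  3D -> 'DDD'
  6E -> 'EEEEEE'

Decoded = GGGGGGDDDDDDDDGGGGGGGGGGGGGGDDDEEEEEE


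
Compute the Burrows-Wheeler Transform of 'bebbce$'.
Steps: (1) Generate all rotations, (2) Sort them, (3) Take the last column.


Rotations (sorted):
  0: $bebbce -> last char: e
  1: bbce$be -> last char: e
  2: bce$beb -> last char: b
  3: bebbce$ -> last char: $
  4: ce$bebb -> last char: b
  5: e$bebbc -> last char: c
  6: ebbce$b -> last char: b


BWT = eeb$bcb


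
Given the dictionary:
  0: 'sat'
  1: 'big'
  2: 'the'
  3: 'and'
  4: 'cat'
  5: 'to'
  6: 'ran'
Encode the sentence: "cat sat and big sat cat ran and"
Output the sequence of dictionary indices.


Look up each word in the dictionary:
  'cat' -> 4
  'sat' -> 0
  'and' -> 3
  'big' -> 1
  'sat' -> 0
  'cat' -> 4
  'ran' -> 6
  'and' -> 3

Encoded: [4, 0, 3, 1, 0, 4, 6, 3]


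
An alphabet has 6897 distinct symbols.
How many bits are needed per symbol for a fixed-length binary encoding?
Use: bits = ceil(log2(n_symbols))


log2(6897) = 12.7518
Bracket: 2^12 = 4096 < 6897 <= 2^13 = 8192
So ceil(log2(6897)) = 13

bits = ceil(log2(6897)) = ceil(12.7518) = 13 bits


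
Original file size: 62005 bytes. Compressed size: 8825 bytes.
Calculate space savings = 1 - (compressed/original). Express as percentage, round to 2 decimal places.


ratio = compressed/original = 8825/62005 = 0.142327
savings = 1 - ratio = 1 - 0.142327 = 0.857673
as a percentage: 0.857673 * 100 = 85.77%

Space savings = 1 - 8825/62005 = 85.77%


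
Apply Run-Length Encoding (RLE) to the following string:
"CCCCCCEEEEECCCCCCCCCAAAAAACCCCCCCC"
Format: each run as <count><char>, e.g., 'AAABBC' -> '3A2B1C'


Scanning runs left to right:
  i=0: run of 'C' x 6 -> '6C'
  i=6: run of 'E' x 5 -> '5E'
  i=11: run of 'C' x 9 -> '9C'
  i=20: run of 'A' x 6 -> '6A'
  i=26: run of 'C' x 8 -> '8C'

RLE = 6C5E9C6A8C


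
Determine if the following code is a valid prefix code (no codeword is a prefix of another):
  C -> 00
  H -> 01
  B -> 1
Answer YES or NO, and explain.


Checking each pair (does one codeword prefix another?):
  C='00' vs H='01': no prefix
  C='00' vs B='1': no prefix
  H='01' vs C='00': no prefix
  H='01' vs B='1': no prefix
  B='1' vs C='00': no prefix
  B='1' vs H='01': no prefix
No violation found over all pairs.

YES -- this is a valid prefix code. No codeword is a prefix of any other codeword.


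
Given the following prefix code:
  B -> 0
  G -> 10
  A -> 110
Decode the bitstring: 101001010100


Decoding step by step:
Bits 10 -> G
Bits 10 -> G
Bits 0 -> B
Bits 10 -> G
Bits 10 -> G
Bits 10 -> G
Bits 0 -> B


Decoded message: GGBGGGB


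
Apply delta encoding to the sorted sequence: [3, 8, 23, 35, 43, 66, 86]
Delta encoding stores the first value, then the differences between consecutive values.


First value: 3
Deltas:
  8 - 3 = 5
  23 - 8 = 15
  35 - 23 = 12
  43 - 35 = 8
  66 - 43 = 23
  86 - 66 = 20


Delta encoded: [3, 5, 15, 12, 8, 23, 20]


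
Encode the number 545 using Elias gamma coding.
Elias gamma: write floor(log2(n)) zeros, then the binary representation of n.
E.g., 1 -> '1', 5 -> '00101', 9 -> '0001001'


num_bits = floor(log2(545)) + 1 = 10
leading_zeros = num_bits - 1 = 9
binary(545) = 1000100001

Elias gamma(545) = '000000000' + '1000100001' = 0000000001000100001 (19 bits)


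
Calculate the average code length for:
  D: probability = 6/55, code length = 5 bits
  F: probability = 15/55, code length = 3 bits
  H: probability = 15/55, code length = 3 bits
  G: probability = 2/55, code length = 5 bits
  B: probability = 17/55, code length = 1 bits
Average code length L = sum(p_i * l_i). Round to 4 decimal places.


Weighted contributions p_i * l_i:
  D: (6/55) * 5 = 30/55
  F: (15/55) * 3 = 45/55
  H: (15/55) * 3 = 45/55
  G: (2/55) * 5 = 10/55
  B: (17/55) * 1 = 17/55
Sum = (30 + 45 + 45 + 10 + 17)/55 = 147/55

L = 147/55 = 2.6727 bits/symbol


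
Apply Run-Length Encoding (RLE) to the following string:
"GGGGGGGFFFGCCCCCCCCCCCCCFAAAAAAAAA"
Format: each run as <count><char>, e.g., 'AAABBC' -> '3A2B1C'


Scanning runs left to right:
  i=0: run of 'G' x 7 -> '7G'
  i=7: run of 'F' x 3 -> '3F'
  i=10: run of 'G' x 1 -> '1G'
  i=11: run of 'C' x 13 -> '13C'
  i=24: run of 'F' x 1 -> '1F'
  i=25: run of 'A' x 9 -> '9A'

RLE = 7G3F1G13C1F9A


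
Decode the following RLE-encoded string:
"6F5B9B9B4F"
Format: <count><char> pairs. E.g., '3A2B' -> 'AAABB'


Expanding each <count><char> pair:
  6F -> 'FFFFFF'
  5B -> 'BBBBB'
  9B -> 'BBBBBBBBB'
  9B -> 'BBBBBBBBB'
  4F -> 'FFFF'

Decoded = FFFFFFBBBBBBBBBBBBBBBBBBBBBBBFFFF


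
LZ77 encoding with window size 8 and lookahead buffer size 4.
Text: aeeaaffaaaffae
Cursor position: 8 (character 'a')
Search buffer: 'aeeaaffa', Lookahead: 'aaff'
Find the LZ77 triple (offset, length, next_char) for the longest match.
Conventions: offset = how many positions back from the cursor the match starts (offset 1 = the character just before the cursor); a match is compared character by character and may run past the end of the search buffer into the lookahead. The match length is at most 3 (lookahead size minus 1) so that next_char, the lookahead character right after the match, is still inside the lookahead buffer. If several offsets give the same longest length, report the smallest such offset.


Try each offset into the search buffer:
  offset=1 (pos 7, char 'a'): match length 2
  offset=2 (pos 6, char 'f'): match length 0
  offset=3 (pos 5, char 'f'): match length 0
  offset=4 (pos 4, char 'a'): match length 1
  offset=5 (pos 3, char 'a'): match length 3
  offset=6 (pos 2, char 'e'): match length 0
  offset=7 (pos 1, char 'e'): match length 0
  offset=8 (pos 0, char 'a'): match length 1
Longest match has length 3 at offset 5.
next_char = character at position 8 + 3 = 11 -> 'f'

Best match: offset=5, length=3 (matching 'aaf' starting at position 3)
LZ77 triple: (5, 3, 'f')


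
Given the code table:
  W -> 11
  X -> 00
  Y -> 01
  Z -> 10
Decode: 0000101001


Decoding:
00 -> X
00 -> X
10 -> Z
10 -> Z
01 -> Y


Result: XXZZY


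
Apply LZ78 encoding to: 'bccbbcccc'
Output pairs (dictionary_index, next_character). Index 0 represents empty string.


LZ78 encoding steps:
Dictionary: {0: ''}
Step 1: w='' (idx 0), next='b' -> output (0, 'b'), add 'b' as idx 1
Step 2: w='' (idx 0), next='c' -> output (0, 'c'), add 'c' as idx 2
Step 3: w='c' (idx 2), next='b' -> output (2, 'b'), add 'cb' as idx 3
Step 4: w='b' (idx 1), next='c' -> output (1, 'c'), add 'bc' as idx 4
Step 5: w='c' (idx 2), next='c' -> output (2, 'c'), add 'cc' as idx 5
Step 6: w='c' (idx 2), end of input -> output (2, '')


Encoded: [(0, 'b'), (0, 'c'), (2, 'b'), (1, 'c'), (2, 'c'), (2, '')]


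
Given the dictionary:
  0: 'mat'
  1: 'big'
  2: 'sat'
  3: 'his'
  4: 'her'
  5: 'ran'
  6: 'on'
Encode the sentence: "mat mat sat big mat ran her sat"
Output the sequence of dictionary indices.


Look up each word in the dictionary:
  'mat' -> 0
  'mat' -> 0
  'sat' -> 2
  'big' -> 1
  'mat' -> 0
  'ran' -> 5
  'her' -> 4
  'sat' -> 2

Encoded: [0, 0, 2, 1, 0, 5, 4, 2]


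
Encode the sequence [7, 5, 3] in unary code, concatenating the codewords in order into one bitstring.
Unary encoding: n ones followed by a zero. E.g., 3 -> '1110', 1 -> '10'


Encode each number as n ones followed by a terminating 0:
  7 -> 11111110 (8 bits)
  5 -> 111110 (6 bits)
  3 -> 1110 (4 bits)
Total length = 8 + 6 + 4 = 18 bits.

Unary([7, 5, 3]) = 111111101111101110 (18 bits)


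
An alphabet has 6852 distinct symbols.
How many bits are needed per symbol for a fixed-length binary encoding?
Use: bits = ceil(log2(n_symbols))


log2(6852) = 12.7423
Bracket: 2^12 = 4096 < 6852 <= 2^13 = 8192
So ceil(log2(6852)) = 13

bits = ceil(log2(6852)) = ceil(12.7423) = 13 bits


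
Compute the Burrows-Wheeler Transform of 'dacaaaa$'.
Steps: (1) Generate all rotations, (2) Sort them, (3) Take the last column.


Rotations (sorted):
  0: $dacaaaa -> last char: a
  1: a$dacaaa -> last char: a
  2: aa$dacaa -> last char: a
  3: aaa$daca -> last char: a
  4: aaaa$dac -> last char: c
  5: acaaaa$d -> last char: d
  6: caaaa$da -> last char: a
  7: dacaaaa$ -> last char: $


BWT = aaaacda$


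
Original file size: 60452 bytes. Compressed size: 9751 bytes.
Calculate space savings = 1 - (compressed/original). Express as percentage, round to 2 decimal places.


ratio = compressed/original = 9751/60452 = 0.161302
savings = 1 - ratio = 1 - 0.161302 = 0.838698
as a percentage: 0.838698 * 100 = 83.87%

Space savings = 1 - 9751/60452 = 83.87%


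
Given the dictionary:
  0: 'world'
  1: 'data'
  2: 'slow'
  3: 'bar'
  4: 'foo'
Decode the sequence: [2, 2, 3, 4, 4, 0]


Look up each index in the dictionary:
  2 -> 'slow'
  2 -> 'slow'
  3 -> 'bar'
  4 -> 'foo'
  4 -> 'foo'
  0 -> 'world'

Decoded: "slow slow bar foo foo world"


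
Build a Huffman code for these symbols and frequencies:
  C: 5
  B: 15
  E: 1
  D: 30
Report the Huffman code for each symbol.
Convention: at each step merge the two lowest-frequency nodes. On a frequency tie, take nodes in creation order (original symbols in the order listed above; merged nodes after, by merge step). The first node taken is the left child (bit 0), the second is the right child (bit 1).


Huffman tree construction:
Step 1: Merge E(1) + C(5) = 6
Step 2: Merge (E+C)(6) + B(15) = 21
Step 3: Merge ((E+C)+B)(21) + D(30) = 51
Read each symbol's code off the tree from the root (left child = 0, right child = 1).

Codes:
  C: 001 (length 3)
  B: 01 (length 2)
  E: 000 (length 3)
  D: 1 (length 1)
Average code length: 78/51 = 1.5294 bits/symbol


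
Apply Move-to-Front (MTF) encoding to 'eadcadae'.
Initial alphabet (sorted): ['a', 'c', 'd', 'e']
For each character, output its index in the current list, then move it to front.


MTF encoding:
'e': index 3 in ['a', 'c', 'd', 'e'] -> ['e', 'a', 'c', 'd']
'a': index 1 in ['e', 'a', 'c', 'd'] -> ['a', 'e', 'c', 'd']
'd': index 3 in ['a', 'e', 'c', 'd'] -> ['d', 'a', 'e', 'c']
'c': index 3 in ['d', 'a', 'e', 'c'] -> ['c', 'd', 'a', 'e']
'a': index 2 in ['c', 'd', 'a', 'e'] -> ['a', 'c', 'd', 'e']
'd': index 2 in ['a', 'c', 'd', 'e'] -> ['d', 'a', 'c', 'e']
'a': index 1 in ['d', 'a', 'c', 'e'] -> ['a', 'd', 'c', 'e']
'e': index 3 in ['a', 'd', 'c', 'e'] -> ['e', 'a', 'd', 'c']


Output: [3, 1, 3, 3, 2, 2, 1, 3]


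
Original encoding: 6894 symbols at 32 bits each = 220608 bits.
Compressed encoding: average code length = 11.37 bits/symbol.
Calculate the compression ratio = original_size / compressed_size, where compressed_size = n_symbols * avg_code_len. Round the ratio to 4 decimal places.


original_size = n_symbols * orig_bits = 6894 * 32 = 220608 bits
compressed_size = n_symbols * avg_code_len = 6894 * 11.37 = 78384.78 bits
ratio = original_size / compressed_size = 220608 / 78384.78 = 2.8144

Compression ratio = 2.8144


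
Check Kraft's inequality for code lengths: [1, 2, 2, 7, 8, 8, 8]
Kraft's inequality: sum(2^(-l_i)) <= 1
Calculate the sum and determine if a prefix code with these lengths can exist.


Sum = 2^(-1) + 2^(-2) + 2^(-2) + 2^(-7) + 2^(-8) + 2^(-8) + 2^(-8)
    = 0.5 + 0.25 + 0.25 + 0.0078125 + 0.00390625 + 0.00390625 + 0.00390625
    = 261/256 = 1.01953125
Since 1.01953125 > 1, Kraft's inequality is NOT satisfied.
A prefix code with these lengths CANNOT exist.

Kraft sum = 1.01953125. Not satisfied.


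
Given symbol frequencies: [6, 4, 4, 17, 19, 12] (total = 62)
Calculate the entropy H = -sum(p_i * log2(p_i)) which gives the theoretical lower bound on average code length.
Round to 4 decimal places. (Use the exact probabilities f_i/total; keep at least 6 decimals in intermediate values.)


Per-symbol terms -p_i * log2(p_i) with p_i = f_i/62:
  p = 6/62 = 0.096774: log2(p) = -3.369234, -p*log2(p) = 0.326055
  p = 4/62 = 0.064516: log2(p) = -3.954196, -p*log2(p) = 0.255109
  p = 4/62 = 0.064516: log2(p) = -3.954196, -p*log2(p) = 0.255109
  p = 17/62 = 0.274194: log2(p) = -1.866733, -p*log2(p) = 0.511846
  p = 19/62 = 0.306452: log2(p) = -1.706269, -p*log2(p) = 0.522889
  p = 12/62 = 0.193548: log2(p) = -2.369234, -p*log2(p) = 0.458561
H = 0.326055 + 0.255109 + 0.255109 + 0.511846 + 0.522889 + 0.458561 = 2.329569

H = 2.3296 bits/symbol


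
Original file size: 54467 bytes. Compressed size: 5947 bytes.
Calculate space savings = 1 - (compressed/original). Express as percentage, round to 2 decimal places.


ratio = compressed/original = 5947/54467 = 0.109185
savings = 1 - ratio = 1 - 0.109185 = 0.890815
as a percentage: 0.890815 * 100 = 89.08%

Space savings = 1 - 5947/54467 = 89.08%


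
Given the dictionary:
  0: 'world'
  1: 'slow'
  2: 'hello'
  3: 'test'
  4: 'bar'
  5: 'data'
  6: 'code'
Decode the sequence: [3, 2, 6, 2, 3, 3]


Look up each index in the dictionary:
  3 -> 'test'
  2 -> 'hello'
  6 -> 'code'
  2 -> 'hello'
  3 -> 'test'
  3 -> 'test'

Decoded: "test hello code hello test test"


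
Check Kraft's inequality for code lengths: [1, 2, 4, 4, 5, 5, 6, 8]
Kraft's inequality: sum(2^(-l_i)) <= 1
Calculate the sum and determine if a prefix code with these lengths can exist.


Sum = 2^(-1) + 2^(-2) + 2^(-4) + 2^(-4) + 2^(-5) + 2^(-5) + 2^(-6) + 2^(-8)
    = 0.5 + 0.25 + 0.0625 + 0.0625 + 0.03125 + 0.03125 + 0.015625 + 0.00390625
    = 245/256 = 0.95703125
Since 0.95703125 <= 1, Kraft's inequality IS satisfied.
A prefix code with these lengths CAN exist.

Kraft sum = 0.95703125. Satisfied.


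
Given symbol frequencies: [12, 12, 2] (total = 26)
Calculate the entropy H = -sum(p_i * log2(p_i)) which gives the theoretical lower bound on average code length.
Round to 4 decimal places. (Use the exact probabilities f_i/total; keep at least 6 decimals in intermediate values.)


Per-symbol terms -p_i * log2(p_i) with p_i = f_i/26:
  p = 12/26 = 0.461538: log2(p) = -1.115477, -p*log2(p) = 0.514836
  p = 12/26 = 0.461538: log2(p) = -1.115477, -p*log2(p) = 0.514836
  p = 2/26 = 0.076923: log2(p) = -3.700440, -p*log2(p) = 0.284649
H = 0.514836 + 0.514836 + 0.284649 = 1.314321

H = 1.3143 bits/symbol


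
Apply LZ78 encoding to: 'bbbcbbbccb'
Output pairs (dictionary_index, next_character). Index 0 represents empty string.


LZ78 encoding steps:
Dictionary: {0: ''}
Step 1: w='' (idx 0), next='b' -> output (0, 'b'), add 'b' as idx 1
Step 2: w='b' (idx 1), next='b' -> output (1, 'b'), add 'bb' as idx 2
Step 3: w='' (idx 0), next='c' -> output (0, 'c'), add 'c' as idx 3
Step 4: w='bb' (idx 2), next='b' -> output (2, 'b'), add 'bbb' as idx 4
Step 5: w='c' (idx 3), next='c' -> output (3, 'c'), add 'cc' as idx 5
Step 6: w='b' (idx 1), end of input -> output (1, '')


Encoded: [(0, 'b'), (1, 'b'), (0, 'c'), (2, 'b'), (3, 'c'), (1, '')]


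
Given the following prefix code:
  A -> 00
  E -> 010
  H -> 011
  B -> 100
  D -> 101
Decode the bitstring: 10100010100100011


Decoding step by step:
Bits 101 -> D
Bits 00 -> A
Bits 010 -> E
Bits 100 -> B
Bits 100 -> B
Bits 011 -> H


Decoded message: DAEBBH


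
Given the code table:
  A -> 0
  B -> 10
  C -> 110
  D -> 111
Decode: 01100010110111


Decoding:
0 -> A
110 -> C
0 -> A
0 -> A
10 -> B
110 -> C
111 -> D


Result: ACAABCD


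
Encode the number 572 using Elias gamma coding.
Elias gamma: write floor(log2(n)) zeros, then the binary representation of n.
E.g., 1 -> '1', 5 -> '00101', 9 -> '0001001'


num_bits = floor(log2(572)) + 1 = 10
leading_zeros = num_bits - 1 = 9
binary(572) = 1000111100

Elias gamma(572) = '000000000' + '1000111100' = 0000000001000111100 (19 bits)


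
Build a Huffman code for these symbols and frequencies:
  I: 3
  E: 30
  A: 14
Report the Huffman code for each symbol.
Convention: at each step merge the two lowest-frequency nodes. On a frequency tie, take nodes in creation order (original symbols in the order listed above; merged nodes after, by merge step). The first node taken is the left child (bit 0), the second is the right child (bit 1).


Huffman tree construction:
Step 1: Merge I(3) + A(14) = 17
Step 2: Merge (I+A)(17) + E(30) = 47
Read each symbol's code off the tree from the root (left child = 0, right child = 1).

Codes:
  I: 00 (length 2)
  E: 1 (length 1)
  A: 01 (length 2)
Average code length: 64/47 = 1.3617 bits/symbol


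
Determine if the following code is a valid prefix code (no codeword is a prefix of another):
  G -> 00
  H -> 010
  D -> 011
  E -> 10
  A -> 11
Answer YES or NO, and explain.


Checking each pair (does one codeword prefix another?):
  G='00' vs H='010': no prefix
  G='00' vs D='011': no prefix
  G='00' vs E='10': no prefix
  G='00' vs A='11': no prefix
  H='010' vs G='00': no prefix
  H='010' vs D='011': no prefix
  H='010' vs E='10': no prefix
  H='010' vs A='11': no prefix
  D='011' vs G='00': no prefix
  D='011' vs H='010': no prefix
  D='011' vs E='10': no prefix
  D='011' vs A='11': no prefix
  E='10' vs G='00': no prefix
  E='10' vs H='010': no prefix
  E='10' vs D='011': no prefix
  E='10' vs A='11': no prefix
  A='11' vs G='00': no prefix
  A='11' vs H='010': no prefix
  A='11' vs D='011': no prefix
  A='11' vs E='10': no prefix
No violation found over all pairs.

YES -- this is a valid prefix code. No codeword is a prefix of any other codeword.


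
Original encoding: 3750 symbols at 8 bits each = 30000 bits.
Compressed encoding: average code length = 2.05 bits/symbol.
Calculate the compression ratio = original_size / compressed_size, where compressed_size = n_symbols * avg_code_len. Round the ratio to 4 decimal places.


original_size = n_symbols * orig_bits = 3750 * 8 = 30000 bits
compressed_size = n_symbols * avg_code_len = 3750 * 2.05 = 7687.5 bits
ratio = original_size / compressed_size = 30000 / 7687.5 = 3.9024

Compression ratio = 3.9024


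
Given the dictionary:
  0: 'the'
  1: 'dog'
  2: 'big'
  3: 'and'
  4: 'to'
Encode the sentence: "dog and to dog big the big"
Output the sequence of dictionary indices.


Look up each word in the dictionary:
  'dog' -> 1
  'and' -> 3
  'to' -> 4
  'dog' -> 1
  'big' -> 2
  'the' -> 0
  'big' -> 2

Encoded: [1, 3, 4, 1, 2, 0, 2]


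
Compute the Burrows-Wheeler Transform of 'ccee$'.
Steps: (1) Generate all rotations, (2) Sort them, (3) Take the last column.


Rotations (sorted):
  0: $ccee -> last char: e
  1: ccee$ -> last char: $
  2: cee$c -> last char: c
  3: e$cce -> last char: e
  4: ee$cc -> last char: c


BWT = e$cec


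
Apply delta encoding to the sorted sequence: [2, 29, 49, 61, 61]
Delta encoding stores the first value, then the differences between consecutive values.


First value: 2
Deltas:
  29 - 2 = 27
  49 - 29 = 20
  61 - 49 = 12
  61 - 61 = 0


Delta encoded: [2, 27, 20, 12, 0]


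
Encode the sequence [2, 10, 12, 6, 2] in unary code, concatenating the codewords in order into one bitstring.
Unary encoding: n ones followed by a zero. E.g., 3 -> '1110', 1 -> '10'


Encode each number as n ones followed by a terminating 0:
  2 -> 110 (3 bits)
  10 -> 11111111110 (11 bits)
  12 -> 1111111111110 (13 bits)
  6 -> 1111110 (7 bits)
  2 -> 110 (3 bits)
Total length = 3 + 11 + 13 + 7 + 3 = 37 bits.

Unary([2, 10, 12, 6, 2]) = 1101111111111011111111111101111110110 (37 bits)


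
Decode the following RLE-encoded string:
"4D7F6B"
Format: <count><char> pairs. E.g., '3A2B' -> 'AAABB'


Expanding each <count><char> pair:
  4D -> 'DDDD'
  7F -> 'FFFFFFF'
  6B -> 'BBBBBB'

Decoded = DDDDFFFFFFFBBBBBB


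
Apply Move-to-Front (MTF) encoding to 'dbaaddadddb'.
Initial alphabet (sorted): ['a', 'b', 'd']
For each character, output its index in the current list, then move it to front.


MTF encoding:
'd': index 2 in ['a', 'b', 'd'] -> ['d', 'a', 'b']
'b': index 2 in ['d', 'a', 'b'] -> ['b', 'd', 'a']
'a': index 2 in ['b', 'd', 'a'] -> ['a', 'b', 'd']
'a': index 0 in ['a', 'b', 'd'] -> ['a', 'b', 'd']
'd': index 2 in ['a', 'b', 'd'] -> ['d', 'a', 'b']
'd': index 0 in ['d', 'a', 'b'] -> ['d', 'a', 'b']
'a': index 1 in ['d', 'a', 'b'] -> ['a', 'd', 'b']
'd': index 1 in ['a', 'd', 'b'] -> ['d', 'a', 'b']
'd': index 0 in ['d', 'a', 'b'] -> ['d', 'a', 'b']
'd': index 0 in ['d', 'a', 'b'] -> ['d', 'a', 'b']
'b': index 2 in ['d', 'a', 'b'] -> ['b', 'd', 'a']


Output: [2, 2, 2, 0, 2, 0, 1, 1, 0, 0, 2]


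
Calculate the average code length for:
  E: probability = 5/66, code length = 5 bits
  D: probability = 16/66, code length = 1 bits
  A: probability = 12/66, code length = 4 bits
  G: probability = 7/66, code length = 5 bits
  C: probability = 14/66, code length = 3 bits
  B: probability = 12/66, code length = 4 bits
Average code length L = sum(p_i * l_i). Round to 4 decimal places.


Weighted contributions p_i * l_i:
  E: (5/66) * 5 = 25/66
  D: (16/66) * 1 = 16/66
  A: (12/66) * 4 = 48/66
  G: (7/66) * 5 = 35/66
  C: (14/66) * 3 = 42/66
  B: (12/66) * 4 = 48/66
Sum = (25 + 16 + 48 + 35 + 42 + 48)/66 = 214/66

L = 214/66 = 3.2424 bits/symbol


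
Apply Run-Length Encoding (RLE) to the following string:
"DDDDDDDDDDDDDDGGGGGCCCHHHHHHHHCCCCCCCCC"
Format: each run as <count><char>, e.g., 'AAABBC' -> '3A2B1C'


Scanning runs left to right:
  i=0: run of 'D' x 14 -> '14D'
  i=14: run of 'G' x 5 -> '5G'
  i=19: run of 'C' x 3 -> '3C'
  i=22: run of 'H' x 8 -> '8H'
  i=30: run of 'C' x 9 -> '9C'

RLE = 14D5G3C8H9C
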